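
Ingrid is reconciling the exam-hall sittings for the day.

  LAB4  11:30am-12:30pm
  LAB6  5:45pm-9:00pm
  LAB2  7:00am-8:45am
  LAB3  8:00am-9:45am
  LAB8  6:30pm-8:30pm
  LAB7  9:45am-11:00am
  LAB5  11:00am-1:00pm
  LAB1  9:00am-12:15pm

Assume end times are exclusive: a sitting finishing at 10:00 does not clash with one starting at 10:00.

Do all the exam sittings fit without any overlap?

No

Two intervals overlap when each starts before the other ends.
Sorted by start: LAB2, LAB3, LAB1, LAB7, LAB5, LAB4, LAB6, LAB8.
LAB3 starts before LAB2 ends → LAB2 and LAB3 overlap.
That's a conflict, so the schedule is not conflict-free.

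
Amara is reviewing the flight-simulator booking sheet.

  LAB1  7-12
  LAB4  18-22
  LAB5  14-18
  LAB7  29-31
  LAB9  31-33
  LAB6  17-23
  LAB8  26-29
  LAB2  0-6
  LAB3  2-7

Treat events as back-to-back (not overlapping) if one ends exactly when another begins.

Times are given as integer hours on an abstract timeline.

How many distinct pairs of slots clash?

3

Two intervals overlap when each starts before the other ends.
Sorted by start: LAB2, LAB3, LAB1, LAB5, LAB6, LAB4, LAB8, LAB7, LAB9.
LAB3 starts before LAB2 ends → LAB2 and LAB3 overlap.
LAB1 starts after LAB2 ends, so nothing later overlaps LAB2 either.
LAB1 starts exactly when LAB3 ends (back-to-back, no overlap), so nothing later overlaps LAB3 either.
LAB5 starts after LAB1 ends, so nothing later overlaps LAB1 either.
LAB6 starts before LAB5 ends → LAB5 and LAB6 overlap.
LAB4 starts exactly when LAB5 ends (back-to-back, no overlap), so nothing later overlaps LAB5 either.
LAB4 starts before LAB6 ends → LAB6 and LAB4 overlap.
LAB8 starts after LAB6 ends, so nothing later overlaps LAB6 either.
LAB8 starts after LAB4 ends, so nothing later overlaps LAB4 either.
LAB7 starts exactly when LAB8 ends (back-to-back, no overlap), so nothing later overlaps LAB8 either.
LAB9 starts exactly when LAB7 ends (back-to-back, no overlap).
Overlapping pairs: LAB2 & LAB3, LAB4 & LAB6, LAB5 & LAB6 — 3 in total.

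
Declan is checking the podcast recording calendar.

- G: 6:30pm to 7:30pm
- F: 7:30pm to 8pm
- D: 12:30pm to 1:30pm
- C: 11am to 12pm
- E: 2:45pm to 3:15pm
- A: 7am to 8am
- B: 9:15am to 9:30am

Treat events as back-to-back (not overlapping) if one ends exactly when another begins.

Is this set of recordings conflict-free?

Yes

Sorted by start: A, B, C, D, E, G, F.
B starts after A ends, so A has no further overlaps.
C starts after B ends, so B has no further overlaps.
D starts after C ends, so C has no further overlaps.
E starts after D ends, so D has no further overlaps.
G starts after E ends, so E has no further overlaps.
F starts exactly when G ends (back-to-back, no overlap).
Every pair is clear; the schedule has no overlaps.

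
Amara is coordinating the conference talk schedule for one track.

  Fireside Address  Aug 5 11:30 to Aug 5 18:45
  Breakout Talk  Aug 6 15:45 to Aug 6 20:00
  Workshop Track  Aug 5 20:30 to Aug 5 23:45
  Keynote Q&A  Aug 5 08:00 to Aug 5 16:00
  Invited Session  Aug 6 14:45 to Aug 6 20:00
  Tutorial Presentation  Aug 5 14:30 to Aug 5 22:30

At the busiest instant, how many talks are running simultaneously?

Sort all start/end points and keep a running count:
Aug 5 08:00 start Keynote Q&A → 1
Aug 5 11:30 start Fireside Address → 2
Aug 5 14:30 start Tutorial Presentation → 3
Aug 5 16:00 end Keynote Q&A → 2
Aug 5 18:45 end Fireside Address → 1
Aug 5 20:30 start Workshop Track → 2
Aug 5 22:30 end Tutorial Presentation → 1
Aug 5 23:45 end Workshop Track → 0
Aug 6 14:45 start Invited Session → 1
Aug 6 15:45 start Breakout Talk → 2
Aug 6 20:00 end Breakout Talk → 1
Aug 6 20:00 end Invited Session → 0
Peak is 3, at Aug 5 14:30 (Fireside Address, Keynote Q&A, Tutorial Presentation).

3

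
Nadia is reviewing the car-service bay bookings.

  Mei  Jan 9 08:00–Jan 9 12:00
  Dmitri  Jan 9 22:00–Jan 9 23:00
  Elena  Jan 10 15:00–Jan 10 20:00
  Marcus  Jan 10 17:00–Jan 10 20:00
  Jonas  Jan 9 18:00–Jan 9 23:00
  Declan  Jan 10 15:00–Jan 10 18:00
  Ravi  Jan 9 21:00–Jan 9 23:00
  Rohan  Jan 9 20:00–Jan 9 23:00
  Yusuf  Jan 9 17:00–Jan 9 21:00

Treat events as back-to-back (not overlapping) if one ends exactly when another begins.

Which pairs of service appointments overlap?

Two intervals overlap when each starts before the other ends.
Sorted by start: Mei, Yusuf, Jonas, Rohan, Ravi, Dmitri, Declan, Elena, Marcus.
Yusuf starts after Mei ends, so nothing later overlaps Mei either.
Jonas starts before Yusuf ends → Yusuf and Jonas overlap.
Rohan starts before Yusuf ends → Yusuf and Rohan overlap.
Ravi starts exactly when Yusuf ends (back-to-back, no overlap), so nothing later overlaps Yusuf either.
Rohan starts before Jonas ends → Jonas and Rohan overlap.
Ravi starts before Jonas ends → Jonas and Ravi overlap.
Dmitri starts before Jonas ends → Jonas and Dmitri overlap.
Declan starts after Jonas ends, so nothing later overlaps Jonas either.
Ravi starts before Rohan ends → Rohan and Ravi overlap.
Dmitri starts before Rohan ends → Rohan and Dmitri overlap.
Declan starts after Rohan ends, so nothing later overlaps Rohan either.
Dmitri starts before Ravi ends → Ravi and Dmitri overlap.
Declan starts after Ravi ends, so nothing later overlaps Ravi either.
Declan starts after Dmitri ends, so nothing later overlaps Dmitri either.
Elena starts before Declan ends → Declan and Elena overlap.
Marcus starts before Declan ends → Declan and Marcus overlap.
Marcus starts before Elena ends → Elena and Marcus overlap.

Declan & Elena, Declan & Marcus, Dmitri & Jonas, Dmitri & Ravi, Dmitri & Rohan, Elena & Marcus, Jonas & Ravi, Jonas & Rohan, Jonas & Yusuf, Ravi & Rohan, Rohan & Yusuf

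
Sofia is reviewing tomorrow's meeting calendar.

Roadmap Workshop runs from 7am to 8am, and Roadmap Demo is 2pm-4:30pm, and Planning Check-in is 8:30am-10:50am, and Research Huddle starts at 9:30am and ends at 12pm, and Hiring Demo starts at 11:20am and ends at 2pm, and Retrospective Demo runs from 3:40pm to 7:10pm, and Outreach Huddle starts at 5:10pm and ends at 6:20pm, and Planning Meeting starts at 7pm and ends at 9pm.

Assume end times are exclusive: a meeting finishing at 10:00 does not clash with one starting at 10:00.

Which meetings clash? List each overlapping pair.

Sorted by start: Roadmap Workshop, Planning Check-in, Research Huddle, Hiring Demo, Roadmap Demo, Retrospective Demo, Outreach Huddle, Planning Meeting.
Planning Check-in starts after Roadmap Workshop ends, so nothing later overlaps Roadmap Workshop either.
Research Huddle starts before Planning Check-in ends → Planning Check-in and Research Huddle overlap.
Hiring Demo starts after Planning Check-in ends, so nothing later overlaps Planning Check-in either.
Hiring Demo starts before Research Huddle ends → Research Huddle and Hiring Demo overlap.
Roadmap Demo starts after Research Huddle ends, so nothing later overlaps Research Huddle either.
Roadmap Demo starts exactly when Hiring Demo ends (back-to-back, no overlap), so nothing later overlaps Hiring Demo either.
Retrospective Demo starts before Roadmap Demo ends → Roadmap Demo and Retrospective Demo overlap.
Outreach Huddle starts after Roadmap Demo ends, so nothing later overlaps Roadmap Demo either.
Outreach Huddle starts before Retrospective Demo ends → Retrospective Demo and Outreach Huddle overlap.
Planning Meeting starts before Retrospective Demo ends → Retrospective Demo and Planning Meeting overlap.
Planning Meeting starts after Outreach Huddle ends.

Hiring Demo & Research Huddle, Outreach Huddle & Retrospective Demo, Planning Check-in & Research Huddle, Planning Meeting & Retrospective Demo, Retrospective Demo & Roadmap Demo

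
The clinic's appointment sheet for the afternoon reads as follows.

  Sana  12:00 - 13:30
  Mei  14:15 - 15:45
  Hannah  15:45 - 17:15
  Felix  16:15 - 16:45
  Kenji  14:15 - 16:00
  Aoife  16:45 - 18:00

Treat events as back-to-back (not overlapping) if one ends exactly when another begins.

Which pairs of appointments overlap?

Aoife & Hannah, Felix & Hannah, Hannah & Kenji, Kenji & Mei

Sorted by start: Sana, Kenji, Mei, Hannah, Felix, Aoife.
Kenji starts after Sana ends, so nothing later overlaps Sana either.
Mei starts before Kenji ends → Kenji and Mei overlap.
Hannah starts before Kenji ends → Kenji and Hannah overlap.
Felix starts after Kenji ends, so nothing later overlaps Kenji either.
Hannah starts exactly when Mei ends (back-to-back, no overlap), so nothing later overlaps Mei either.
Felix starts before Hannah ends → Hannah and Felix overlap.
Aoife starts before Hannah ends → Hannah and Aoife overlap.
Aoife starts exactly when Felix ends (back-to-back, no overlap).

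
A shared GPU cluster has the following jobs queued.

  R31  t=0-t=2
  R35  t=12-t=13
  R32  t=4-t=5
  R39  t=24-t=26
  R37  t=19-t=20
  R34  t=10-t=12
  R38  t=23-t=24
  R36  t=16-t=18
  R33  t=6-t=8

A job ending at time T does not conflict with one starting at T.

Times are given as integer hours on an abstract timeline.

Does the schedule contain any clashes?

No

Sorted by start: R31, R32, R33, R34, R35, R36, R37, R38, R39.
R32 starts after R31 ends; R31 is clear from here.
R33 starts after R32 ends; R32 is clear from here.
R34 starts after R33 ends; R33 is clear from here.
R35 starts exactly when R34 ends (back-to-back, no overlap); R34 is clear from here.
R36 starts after R35 ends; R35 is clear from here.
R37 starts after R36 ends; R36 is clear from here.
R38 starts after R37 ends; R37 is clear from here.
R39 starts exactly when R38 ends (back-to-back, no overlap).
Every pair is clear; the schedule has no overlaps.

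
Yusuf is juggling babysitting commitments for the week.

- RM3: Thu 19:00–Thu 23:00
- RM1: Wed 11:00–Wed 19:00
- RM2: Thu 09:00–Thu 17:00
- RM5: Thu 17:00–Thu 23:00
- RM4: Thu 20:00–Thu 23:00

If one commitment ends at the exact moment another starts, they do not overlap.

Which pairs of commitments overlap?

Sorted by start: RM1, RM2, RM5, RM3, RM4.
RM2 starts after RM1 ends, so nothing later overlaps RM1 either.
RM5 starts exactly when RM2 ends (back-to-back, no overlap), so nothing later overlaps RM2 either.
RM3 starts before RM5 ends → RM5 and RM3 overlap.
RM4 starts before RM5 ends → RM5 and RM4 overlap.
RM4 starts before RM3 ends → RM3 and RM4 overlap.

RM3 & RM4, RM3 & RM5, RM4 & RM5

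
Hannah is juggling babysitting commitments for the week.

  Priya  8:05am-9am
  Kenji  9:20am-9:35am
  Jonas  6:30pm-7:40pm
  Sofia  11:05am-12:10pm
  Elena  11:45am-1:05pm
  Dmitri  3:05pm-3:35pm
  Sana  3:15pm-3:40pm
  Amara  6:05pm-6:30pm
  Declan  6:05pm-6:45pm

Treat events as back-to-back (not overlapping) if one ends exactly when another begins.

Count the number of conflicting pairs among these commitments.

4

Sorted by start: Priya, Kenji, Sofia, Elena, Dmitri, Sana, Amara, Declan, Jonas.
Kenji starts after Priya ends, so nothing later overlaps Priya either.
Sofia starts after Kenji ends, so nothing later overlaps Kenji either.
Elena starts before Sofia ends → Sofia and Elena overlap.
Dmitri starts after Sofia ends, so nothing later overlaps Sofia either.
Dmitri starts after Elena ends, so nothing later overlaps Elena either.
Sana starts before Dmitri ends → Dmitri and Sana overlap.
Amara starts after Dmitri ends, so nothing later overlaps Dmitri either.
Amara starts after Sana ends, so nothing later overlaps Sana either.
Declan starts before Amara ends → Amara and Declan overlap.
Jonas starts exactly when Amara ends (back-to-back, no overlap).
Jonas starts before Declan ends → Declan and Jonas overlap.
Overlapping pairs: Amara & Declan, Declan & Jonas, Dmitri & Sana, Elena & Sofia — 4 in total.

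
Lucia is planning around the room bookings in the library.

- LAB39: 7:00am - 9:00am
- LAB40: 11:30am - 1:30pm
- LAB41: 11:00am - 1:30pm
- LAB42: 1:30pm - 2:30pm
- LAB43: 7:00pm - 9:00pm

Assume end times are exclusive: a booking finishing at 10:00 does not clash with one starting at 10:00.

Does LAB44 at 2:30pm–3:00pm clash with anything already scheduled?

No — it doesn't clash with anything

LAB39: ends 9:00am at or before LAB44 starts 2:30pm → clear.
LAB41: ends 1:30pm at or before LAB44 starts 2:30pm → clear.
LAB40: ends 1:30pm at or before LAB44 starts 2:30pm → clear.
LAB42: ends 2:30pm at or before LAB44 starts 2:30pm → clear.
LAB43: starts 7:00pm at or after LAB44 ends 3:00pm → clear.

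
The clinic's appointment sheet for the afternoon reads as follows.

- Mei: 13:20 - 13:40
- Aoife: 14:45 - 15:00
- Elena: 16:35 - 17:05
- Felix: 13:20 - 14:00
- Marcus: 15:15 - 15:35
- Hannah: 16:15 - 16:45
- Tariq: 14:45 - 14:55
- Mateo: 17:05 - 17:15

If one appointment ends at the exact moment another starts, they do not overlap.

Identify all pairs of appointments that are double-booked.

Aoife & Tariq, Elena & Hannah, Felix & Mei

Sorted by start: Felix, Mei, Tariq, Aoife, Marcus, Hannah, Elena, Mateo.
Mei starts before Felix ends → Felix and Mei overlap.
Tariq starts after Felix ends, so nothing later overlaps Felix either.
Tariq starts after Mei ends, so nothing later overlaps Mei either.
Aoife starts before Tariq ends → Tariq and Aoife overlap.
Marcus starts after Tariq ends, so nothing later overlaps Tariq either.
Marcus starts after Aoife ends, so nothing later overlaps Aoife either.
Hannah starts after Marcus ends, so nothing later overlaps Marcus either.
Elena starts before Hannah ends → Hannah and Elena overlap.
Mateo starts after Hannah ends.
Mateo starts exactly when Elena ends (back-to-back, no overlap).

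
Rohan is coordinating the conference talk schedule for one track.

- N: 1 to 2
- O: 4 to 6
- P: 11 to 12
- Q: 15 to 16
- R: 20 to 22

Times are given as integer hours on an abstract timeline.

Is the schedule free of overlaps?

Yes

Sorted by start: N, O, P, Q, R.
O starts after N ends, so N has no further overlaps.
P starts after O ends, so O has no further overlaps.
Q starts after P ends, so P has no further overlaps.
R starts after Q ends.
Every pair is clear; the schedule has no overlaps.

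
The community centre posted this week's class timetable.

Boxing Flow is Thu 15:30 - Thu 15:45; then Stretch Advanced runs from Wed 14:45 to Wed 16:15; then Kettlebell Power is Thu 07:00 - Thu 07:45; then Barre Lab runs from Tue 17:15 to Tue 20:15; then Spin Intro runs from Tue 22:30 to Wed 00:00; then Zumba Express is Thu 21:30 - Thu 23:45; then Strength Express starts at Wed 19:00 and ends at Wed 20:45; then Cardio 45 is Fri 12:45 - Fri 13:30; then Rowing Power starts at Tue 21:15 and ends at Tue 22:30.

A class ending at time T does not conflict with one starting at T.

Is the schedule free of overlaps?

Sorted by start: Barre Lab, Rowing Power, Spin Intro, Stretch Advanced, Strength Express, Kettlebell Power, Boxing Flow, Zumba Express, Cardio 45.
Rowing Power starts after Barre Lab ends — done with Barre Lab.
Spin Intro starts exactly when Rowing Power ends (back-to-back, no overlap) — done with Rowing Power.
Stretch Advanced starts after Spin Intro ends — done with Spin Intro.
Strength Express starts after Stretch Advanced ends — done with Stretch Advanced.
Kettlebell Power starts after Strength Express ends — done with Strength Express.
Boxing Flow starts after Kettlebell Power ends — done with Kettlebell Power.
Zumba Express starts after Boxing Flow ends — done with Boxing Flow.
Cardio 45 starts after Zumba Express ends.
Every pair is clear; the schedule has no overlaps.

Yes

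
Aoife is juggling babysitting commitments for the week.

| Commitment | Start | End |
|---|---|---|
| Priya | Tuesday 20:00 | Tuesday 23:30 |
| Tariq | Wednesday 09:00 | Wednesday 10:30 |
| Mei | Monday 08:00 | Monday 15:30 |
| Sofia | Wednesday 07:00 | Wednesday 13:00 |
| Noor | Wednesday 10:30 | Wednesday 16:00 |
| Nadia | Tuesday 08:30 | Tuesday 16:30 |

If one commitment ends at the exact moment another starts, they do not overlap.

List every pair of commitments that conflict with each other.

Noor & Sofia, Sofia & Tariq

Sorted by start: Mei, Nadia, Priya, Sofia, Tariq, Noor.
Nadia starts after Mei ends — done with Mei.
Priya starts after Nadia ends — done with Nadia.
Sofia starts after Priya ends — done with Priya.
Tariq starts before Sofia ends → Sofia and Tariq overlap.
Noor starts before Sofia ends → Sofia and Noor overlap.
Noor starts exactly when Tariq ends (back-to-back, no overlap).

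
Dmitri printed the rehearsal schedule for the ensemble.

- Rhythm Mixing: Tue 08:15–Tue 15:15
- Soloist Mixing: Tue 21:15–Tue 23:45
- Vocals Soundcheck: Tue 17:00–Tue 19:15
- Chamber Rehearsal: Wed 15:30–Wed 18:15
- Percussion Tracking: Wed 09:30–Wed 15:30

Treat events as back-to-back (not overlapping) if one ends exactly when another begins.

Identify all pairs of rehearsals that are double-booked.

no overlapping pairs

Sorted by start: Rhythm Mixing, Vocals Soundcheck, Soloist Mixing, Percussion Tracking, Chamber Rehearsal.
Vocals Soundcheck starts after Rhythm Mixing ends — done with Rhythm Mixing.
Soloist Mixing starts after Vocals Soundcheck ends — done with Vocals Soundcheck.
Percussion Tracking starts after Soloist Mixing ends — done with Soloist Mixing.
Chamber Rehearsal starts exactly when Percussion Tracking ends (back-to-back, no overlap).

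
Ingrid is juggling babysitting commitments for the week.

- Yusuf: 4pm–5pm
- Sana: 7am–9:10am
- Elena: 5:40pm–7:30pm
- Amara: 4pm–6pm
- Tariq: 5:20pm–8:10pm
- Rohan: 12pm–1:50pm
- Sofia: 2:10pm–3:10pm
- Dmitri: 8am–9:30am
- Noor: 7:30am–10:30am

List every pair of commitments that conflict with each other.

Amara & Elena, Amara & Tariq, Amara & Yusuf, Dmitri & Noor, Dmitri & Sana, Elena & Tariq, Noor & Sana

Check each pair: they overlap iff neither finishes before the other starts.
Sorted by start: Sana, Noor, Dmitri, Rohan, Sofia, Yusuf, Amara, Tariq, Elena.
Noor starts before Sana ends → Sana and Noor overlap.
Dmitri starts before Sana ends → Sana and Dmitri overlap.
Rohan starts after Sana ends — done with Sana.
Dmitri starts before Noor ends → Noor and Dmitri overlap.
Rohan starts after Noor ends — done with Noor.
Rohan starts after Dmitri ends — done with Dmitri.
Sofia starts after Rohan ends — done with Rohan.
Yusuf starts after Sofia ends — done with Sofia.
Amara starts before Yusuf ends → Yusuf and Amara overlap.
Tariq starts after Yusuf ends — done with Yusuf.
Tariq starts before Amara ends → Amara and Tariq overlap.
Elena starts before Amara ends → Amara and Elena overlap.
Elena starts before Tariq ends → Tariq and Elena overlap.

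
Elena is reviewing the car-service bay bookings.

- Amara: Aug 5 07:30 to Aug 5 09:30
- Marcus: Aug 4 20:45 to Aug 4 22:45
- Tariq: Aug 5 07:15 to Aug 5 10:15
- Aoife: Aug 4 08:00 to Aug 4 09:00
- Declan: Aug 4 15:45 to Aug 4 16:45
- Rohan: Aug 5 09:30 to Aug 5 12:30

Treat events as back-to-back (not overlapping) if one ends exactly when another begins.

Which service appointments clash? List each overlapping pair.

Sorted by start: Aoife, Declan, Marcus, Tariq, Amara, Rohan.
Declan starts after Aoife ends, so nothing later overlaps Aoife either.
Marcus starts after Declan ends, so nothing later overlaps Declan either.
Tariq starts after Marcus ends, so nothing later overlaps Marcus either.
Amara starts before Tariq ends → Tariq and Amara overlap.
Rohan starts before Tariq ends → Tariq and Rohan overlap.
Rohan starts exactly when Amara ends (back-to-back, no overlap).

Amara & Tariq, Rohan & Tariq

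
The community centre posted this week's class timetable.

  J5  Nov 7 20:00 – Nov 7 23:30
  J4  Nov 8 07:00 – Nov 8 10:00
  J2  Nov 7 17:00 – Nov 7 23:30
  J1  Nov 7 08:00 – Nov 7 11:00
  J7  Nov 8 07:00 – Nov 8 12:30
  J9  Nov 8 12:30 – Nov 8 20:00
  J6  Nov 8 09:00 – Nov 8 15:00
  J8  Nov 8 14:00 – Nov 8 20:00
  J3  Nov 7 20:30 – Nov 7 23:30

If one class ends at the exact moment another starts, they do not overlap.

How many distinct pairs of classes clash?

9

Sorted by start: J1, J2, J5, J3, J4, J7, J6, J9, J8.
J2 starts after J1 ends; J1 is clear from here.
J5 starts before J2 ends → J2 and J5 overlap.
J3 starts before J2 ends → J2 and J3 overlap.
J4 starts after J2 ends; J2 is clear from here.
J3 starts before J5 ends → J5 and J3 overlap.
J4 starts after J5 ends; J5 is clear from here.
J4 starts after J3 ends; J3 is clear from here.
J7 starts before J4 ends → J4 and J7 overlap.
J6 starts before J4 ends → J4 and J6 overlap.
J9 starts after J4 ends; J4 is clear from here.
J6 starts before J7 ends → J7 and J6 overlap.
J9 starts exactly when J7 ends (back-to-back, no overlap); J7 is clear from here.
J9 starts before J6 ends → J6 and J9 overlap.
J8 starts before J6 ends → J6 and J8 overlap.
J8 starts before J9 ends → J9 and J8 overlap.
Overlapping pairs: J2 & J3, J2 & J5, J3 & J5, J4 & J6, J4 & J7, J6 & J7, J6 & J8, J6 & J9, J8 & J9 — 9 in total.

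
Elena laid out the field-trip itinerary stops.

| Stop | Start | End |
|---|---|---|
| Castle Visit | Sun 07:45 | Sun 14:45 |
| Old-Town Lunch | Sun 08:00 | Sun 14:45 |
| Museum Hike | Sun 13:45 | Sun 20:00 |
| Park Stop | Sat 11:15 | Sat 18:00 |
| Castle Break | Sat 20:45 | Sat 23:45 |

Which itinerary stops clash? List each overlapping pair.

Castle Visit & Museum Hike, Castle Visit & Old-Town Lunch, Museum Hike & Old-Town Lunch

Sorted by start: Park Stop, Castle Break, Castle Visit, Old-Town Lunch, Museum Hike.
Castle Break starts after Park Stop ends — done with Park Stop.
Castle Visit starts after Castle Break ends — done with Castle Break.
Old-Town Lunch starts before Castle Visit ends → Castle Visit and Old-Town Lunch overlap.
Museum Hike starts before Castle Visit ends → Castle Visit and Museum Hike overlap.
Museum Hike starts before Old-Town Lunch ends → Old-Town Lunch and Museum Hike overlap.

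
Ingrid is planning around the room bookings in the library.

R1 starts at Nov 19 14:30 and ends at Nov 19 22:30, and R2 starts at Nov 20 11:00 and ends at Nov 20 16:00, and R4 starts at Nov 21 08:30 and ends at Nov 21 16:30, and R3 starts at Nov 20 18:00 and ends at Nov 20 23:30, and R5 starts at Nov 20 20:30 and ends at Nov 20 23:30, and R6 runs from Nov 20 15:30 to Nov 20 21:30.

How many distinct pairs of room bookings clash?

Sorted by start: R1, R2, R6, R3, R5, R4.
R2 starts after R1 ends; R1 is clear from here.
R6 starts before R2 ends → R2 and R6 overlap.
R3 starts after R2 ends; R2 is clear from here.
R3 starts before R6 ends → R6 and R3 overlap.
R5 starts before R6 ends → R6 and R5 overlap.
R4 starts after R6 ends.
R5 starts before R3 ends → R3 and R5 overlap.
R4 starts after R3 ends.
R4 starts after R5 ends.
Overlapping pairs: R2 & R6, R3 & R5, R3 & R6, R5 & R6 — 4 in total.

4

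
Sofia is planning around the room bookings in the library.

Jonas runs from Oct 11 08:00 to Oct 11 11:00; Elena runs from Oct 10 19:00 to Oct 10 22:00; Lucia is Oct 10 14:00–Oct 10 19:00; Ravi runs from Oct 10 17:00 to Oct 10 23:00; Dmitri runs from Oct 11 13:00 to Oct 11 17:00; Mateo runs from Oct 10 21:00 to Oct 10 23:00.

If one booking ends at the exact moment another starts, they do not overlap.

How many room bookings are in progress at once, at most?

3

Sort all start/end points and keep a running count:
Oct 10 14:00 start Lucia → 1
Oct 10 17:00 start Ravi → 2
Oct 10 19:00 end Lucia → 1
Oct 10 19:00 start Elena → 2
Oct 10 21:00 start Mateo → 3
Oct 10 22:00 end Elena → 2
Oct 10 23:00 end Mateo → 1
Oct 10 23:00 end Ravi → 0
Oct 11 08:00 start Jonas → 1
Oct 11 11:00 end Jonas → 0
Oct 11 13:00 start Dmitri → 1
Oct 11 17:00 end Dmitri → 0
Peak is 3, at Oct 10 21:00 (Elena, Mateo, Ravi).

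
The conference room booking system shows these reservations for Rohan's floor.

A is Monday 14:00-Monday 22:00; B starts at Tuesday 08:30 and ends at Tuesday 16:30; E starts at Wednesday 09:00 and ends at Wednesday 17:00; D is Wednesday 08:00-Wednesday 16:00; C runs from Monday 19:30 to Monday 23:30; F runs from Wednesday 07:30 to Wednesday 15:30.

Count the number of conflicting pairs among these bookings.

4

Check each pair: they overlap iff neither finishes before the other starts.
Sorted by start: A, C, B, F, D, E.
C starts before A ends → A and C overlap.
B starts after A ends — done with A.
B starts after C ends — done with C.
F starts after B ends — done with B.
D starts before F ends → F and D overlap.
E starts before F ends → F and E overlap.
E starts before D ends → D and E overlap.
Overlapping pairs: A & C, D & E, D & F, E & F — 4 in total.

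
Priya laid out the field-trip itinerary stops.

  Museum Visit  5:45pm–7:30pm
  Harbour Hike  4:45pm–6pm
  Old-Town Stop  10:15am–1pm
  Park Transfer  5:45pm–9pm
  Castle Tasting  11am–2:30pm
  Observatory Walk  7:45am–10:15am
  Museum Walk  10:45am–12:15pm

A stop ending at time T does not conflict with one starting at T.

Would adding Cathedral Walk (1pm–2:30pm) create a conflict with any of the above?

Observatory Walk: ends 10:15am at or before Cathedral Walk starts 1pm → clear.
Old-Town Stop: ends 1pm at or before Cathedral Walk starts 1pm → clear.
Museum Walk: ends 12:15pm at or before Cathedral Walk starts 1pm → clear.
Castle Tasting: starts 11am before Cathedral Walk ends 2:30pm, and ends 2:30pm after Cathedral Walk starts 1pm → overlap.
Harbour Hike: starts 4:45pm at or after Cathedral Walk ends 2:30pm → clear.
Museum Visit: starts 5:45pm at or after Cathedral Walk ends 2:30pm → clear.
Park Transfer: starts 5:45pm at or after Cathedral Walk ends 2:30pm → clear.
Cathedral Walk overlaps Castle Tasting.

Yes — it overlaps Castle Tasting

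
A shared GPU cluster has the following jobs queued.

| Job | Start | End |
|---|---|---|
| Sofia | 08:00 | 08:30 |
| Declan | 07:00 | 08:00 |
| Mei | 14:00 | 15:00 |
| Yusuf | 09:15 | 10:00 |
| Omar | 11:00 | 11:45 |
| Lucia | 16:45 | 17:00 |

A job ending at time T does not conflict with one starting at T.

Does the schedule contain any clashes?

Check each pair: they overlap iff neither finishes before the other starts.
Sorted by start: Declan, Sofia, Yusuf, Omar, Mei, Lucia.
Sofia starts exactly when Declan ends (back-to-back, no overlap), so Declan has no further overlaps.
Yusuf starts after Sofia ends, so Sofia has no further overlaps.
Omar starts after Yusuf ends, so Yusuf has no further overlaps.
Mei starts after Omar ends, so Omar has no further overlaps.
Lucia starts after Mei ends.
Every pair is clear; the schedule has no overlaps.

No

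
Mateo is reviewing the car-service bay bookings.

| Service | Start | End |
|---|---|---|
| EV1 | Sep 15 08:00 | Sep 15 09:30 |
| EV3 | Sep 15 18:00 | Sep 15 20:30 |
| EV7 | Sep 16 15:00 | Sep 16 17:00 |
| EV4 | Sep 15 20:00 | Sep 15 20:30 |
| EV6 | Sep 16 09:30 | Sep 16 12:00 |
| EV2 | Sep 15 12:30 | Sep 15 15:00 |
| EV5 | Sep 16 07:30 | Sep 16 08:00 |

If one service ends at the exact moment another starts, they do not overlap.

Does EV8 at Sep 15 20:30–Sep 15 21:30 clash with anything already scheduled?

No — it doesn't clash with anything

EV1: ends Sep 15 09:30 at or before EV8 starts Sep 15 20:30 → clear.
EV2: ends Sep 15 15:00 at or before EV8 starts Sep 15 20:30 → clear.
EV3: ends Sep 15 20:30 at or before EV8 starts Sep 15 20:30 → clear.
EV4: ends Sep 15 20:30 at or before EV8 starts Sep 15 20:30 → clear.
EV5: starts Sep 16 07:30 at or after EV8 ends Sep 15 21:30 → clear.
EV6: starts Sep 16 09:30 at or after EV8 ends Sep 15 21:30 → clear.
EV7: starts Sep 16 15:00 at or after EV8 ends Sep 15 21:30 → clear.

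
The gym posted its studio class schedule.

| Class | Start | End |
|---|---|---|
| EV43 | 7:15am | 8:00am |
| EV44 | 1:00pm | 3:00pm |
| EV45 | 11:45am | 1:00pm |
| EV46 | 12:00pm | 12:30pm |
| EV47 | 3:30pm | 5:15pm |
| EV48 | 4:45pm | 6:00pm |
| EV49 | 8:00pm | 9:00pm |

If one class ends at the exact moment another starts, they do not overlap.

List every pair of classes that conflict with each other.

Two intervals overlap when each starts before the other ends.
Sorted by start: EV43, EV45, EV46, EV44, EV47, EV48, EV49.
EV45 starts after EV43 ends — done with EV43.
EV46 starts before EV45 ends → EV45 and EV46 overlap.
EV44 starts exactly when EV45 ends (back-to-back, no overlap) — done with EV45.
EV44 starts after EV46 ends — done with EV46.
EV47 starts after EV44 ends — done with EV44.
EV48 starts before EV47 ends → EV47 and EV48 overlap.
EV49 starts after EV47 ends.
EV49 starts after EV48 ends.

EV45 & EV46, EV47 & EV48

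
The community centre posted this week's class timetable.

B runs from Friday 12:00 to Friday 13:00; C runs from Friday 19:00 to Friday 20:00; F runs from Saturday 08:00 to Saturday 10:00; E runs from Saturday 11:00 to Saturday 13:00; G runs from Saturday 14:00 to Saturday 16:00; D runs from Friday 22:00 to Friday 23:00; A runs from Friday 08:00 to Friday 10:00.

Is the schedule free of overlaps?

Yes

Sorted by start: A, B, C, D, F, E, G.
B starts after A ends — done with A.
C starts after B ends — done with B.
D starts after C ends — done with C.
F starts after D ends — done with D.
E starts after F ends — done with F.
G starts after E ends.
Every pair is clear; the schedule has no overlaps.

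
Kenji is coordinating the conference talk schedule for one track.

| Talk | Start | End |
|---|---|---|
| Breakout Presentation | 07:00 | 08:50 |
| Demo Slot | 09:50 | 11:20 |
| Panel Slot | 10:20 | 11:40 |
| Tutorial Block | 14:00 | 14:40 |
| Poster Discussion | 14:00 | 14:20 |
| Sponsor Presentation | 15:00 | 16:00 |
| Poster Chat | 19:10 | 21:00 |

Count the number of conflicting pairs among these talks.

Sorted by start: Breakout Presentation, Demo Slot, Panel Slot, Tutorial Block, Poster Discussion, Sponsor Presentation, Poster Chat.
Demo Slot starts after Breakout Presentation ends — done with Breakout Presentation.
Panel Slot starts before Demo Slot ends → Demo Slot and Panel Slot overlap.
Tutorial Block starts after Demo Slot ends — done with Demo Slot.
Tutorial Block starts after Panel Slot ends — done with Panel Slot.
Poster Discussion starts before Tutorial Block ends → Tutorial Block and Poster Discussion overlap.
Sponsor Presentation starts after Tutorial Block ends — done with Tutorial Block.
Sponsor Presentation starts after Poster Discussion ends — done with Poster Discussion.
Poster Chat starts after Sponsor Presentation ends.
Overlapping pairs: Demo Slot & Panel Slot, Poster Discussion & Tutorial Block — 2 in total.

2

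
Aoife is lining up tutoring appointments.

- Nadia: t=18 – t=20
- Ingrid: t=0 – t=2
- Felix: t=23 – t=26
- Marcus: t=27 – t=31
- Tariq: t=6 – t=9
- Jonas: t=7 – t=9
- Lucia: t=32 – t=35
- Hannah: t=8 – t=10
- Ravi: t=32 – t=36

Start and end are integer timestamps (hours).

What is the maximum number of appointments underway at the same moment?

Walk through starts and ends in time order (an end at T is processed before a start at T):
t=0 start Ingrid → 1
t=2 end Ingrid → 0
t=6 start Tariq → 1
t=7 start Jonas → 2
t=8 start Hannah → 3
t=9 end Jonas → 2
t=9 end Tariq → 1
t=10 end Hannah → 0
t=18 start Nadia → 1
t=20 end Nadia → 0
t=23 start Felix → 1
t=26 end Felix → 0
t=27 start Marcus → 1
t=31 end Marcus → 0
t=32 start Lucia → 1
t=32 start Ravi → 2
t=35 end Lucia → 1
t=36 end Ravi → 0
Peak is 3, at t=8 (Hannah, Jonas, Tariq).

3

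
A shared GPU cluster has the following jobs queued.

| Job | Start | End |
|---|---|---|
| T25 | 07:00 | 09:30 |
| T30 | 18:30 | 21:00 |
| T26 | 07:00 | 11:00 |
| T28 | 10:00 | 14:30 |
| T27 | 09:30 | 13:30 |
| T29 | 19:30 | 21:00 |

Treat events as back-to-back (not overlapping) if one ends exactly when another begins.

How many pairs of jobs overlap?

5

Two intervals overlap when each starts before the other ends.
Sorted by start: T25, T26, T27, T28, T30, T29.
T26 starts before T25 ends → T25 and T26 overlap.
T27 starts exactly when T25 ends (back-to-back, no overlap) — done with T25.
T27 starts before T26 ends → T26 and T27 overlap.
T28 starts before T26 ends → T26 and T28 overlap.
T30 starts after T26 ends — done with T26.
T28 starts before T27 ends → T27 and T28 overlap.
T30 starts after T27 ends — done with T27.
T30 starts after T28 ends — done with T28.
T29 starts before T30 ends → T30 and T29 overlap.
Overlapping pairs: T25 & T26, T26 & T27, T26 & T28, T27 & T28, T29 & T30 — 5 in total.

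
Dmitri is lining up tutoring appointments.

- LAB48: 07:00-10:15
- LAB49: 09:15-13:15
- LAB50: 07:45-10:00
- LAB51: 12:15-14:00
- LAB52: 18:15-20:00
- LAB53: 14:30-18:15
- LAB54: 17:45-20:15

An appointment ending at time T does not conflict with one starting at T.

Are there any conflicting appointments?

Two intervals overlap when each starts before the other ends.
Sorted by start: LAB48, LAB50, LAB49, LAB51, LAB53, LAB54, LAB52.
LAB50 starts before LAB48 ends → LAB48 and LAB50 overlap.
That's a conflict, so the schedule is not conflict-free.

Yes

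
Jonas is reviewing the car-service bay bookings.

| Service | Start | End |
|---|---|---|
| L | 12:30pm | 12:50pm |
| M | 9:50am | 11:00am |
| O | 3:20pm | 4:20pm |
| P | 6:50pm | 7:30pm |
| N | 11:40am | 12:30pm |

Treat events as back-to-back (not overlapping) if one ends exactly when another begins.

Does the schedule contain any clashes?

Sorted by start: M, N, L, O, P.
N starts after M ends, so M has no further overlaps.
L starts exactly when N ends (back-to-back, no overlap), so N has no further overlaps.
O starts after L ends, so L has no further overlaps.
P starts after O ends.
Every pair is clear; the schedule has no overlaps.

No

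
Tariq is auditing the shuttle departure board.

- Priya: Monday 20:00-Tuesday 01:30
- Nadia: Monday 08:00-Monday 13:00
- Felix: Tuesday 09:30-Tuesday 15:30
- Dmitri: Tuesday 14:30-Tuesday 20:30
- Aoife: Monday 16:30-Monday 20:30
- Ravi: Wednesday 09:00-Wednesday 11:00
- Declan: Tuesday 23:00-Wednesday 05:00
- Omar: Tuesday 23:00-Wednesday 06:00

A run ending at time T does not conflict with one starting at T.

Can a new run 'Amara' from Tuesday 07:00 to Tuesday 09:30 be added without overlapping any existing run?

Nadia: ends Monday 13:00 at or before Amara starts Tuesday 07:00 → clear.
Aoife: ends Monday 20:30 at or before Amara starts Tuesday 07:00 → clear.
Priya: ends Tuesday 01:30 at or before Amara starts Tuesday 07:00 → clear.
Felix: starts Tuesday 09:30 at or after Amara ends Tuesday 09:30 → clear.
Dmitri: starts Tuesday 14:30 at or after Amara ends Tuesday 09:30 → clear.
Omar: starts Tuesday 23:00 at or after Amara ends Tuesday 09:30 → clear.
Declan: starts Tuesday 23:00 at or after Amara ends Tuesday 09:30 → clear.
Ravi: starts Wednesday 09:00 at or after Amara ends Tuesday 09:30 → clear.

Yes — the slot is free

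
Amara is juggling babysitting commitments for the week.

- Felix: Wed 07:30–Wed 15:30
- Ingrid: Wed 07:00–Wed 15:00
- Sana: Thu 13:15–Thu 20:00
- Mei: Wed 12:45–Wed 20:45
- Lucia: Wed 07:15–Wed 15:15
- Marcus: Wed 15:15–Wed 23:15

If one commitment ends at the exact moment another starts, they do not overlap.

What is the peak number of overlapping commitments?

4

Walk through starts and ends in time order (an end at T is processed before a start at T):
Wed 07:00 start Ingrid → 1
Wed 07:15 start Lucia → 2
Wed 07:30 start Felix → 3
Wed 12:45 start Mei → 4
Wed 15:00 end Ingrid → 3
Wed 15:15 end Lucia → 2
Wed 15:15 start Marcus → 3
Wed 15:30 end Felix → 2
Wed 20:45 end Mei → 1
Wed 23:15 end Marcus → 0
Thu 13:15 start Sana → 1
Thu 20:00 end Sana → 0
Peak is 4, at Wed 12:45 (Felix, Ingrid, Lucia, Mei).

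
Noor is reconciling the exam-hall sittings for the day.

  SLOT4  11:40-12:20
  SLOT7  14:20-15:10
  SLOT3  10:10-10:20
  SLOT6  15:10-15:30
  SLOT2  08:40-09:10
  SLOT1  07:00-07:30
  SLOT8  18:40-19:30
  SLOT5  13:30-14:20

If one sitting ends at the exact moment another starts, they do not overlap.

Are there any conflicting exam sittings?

Sorted by start: SLOT1, SLOT2, SLOT3, SLOT4, SLOT5, SLOT7, SLOT6, SLOT8.
SLOT2 starts after SLOT1 ends — done with SLOT1.
SLOT3 starts after SLOT2 ends — done with SLOT2.
SLOT4 starts after SLOT3 ends — done with SLOT3.
SLOT5 starts after SLOT4 ends — done with SLOT4.
SLOT7 starts exactly when SLOT5 ends (back-to-back, no overlap) — done with SLOT5.
SLOT6 starts exactly when SLOT7 ends (back-to-back, no overlap) — done with SLOT7.
SLOT8 starts after SLOT6 ends.
Every pair is clear; the schedule has no overlaps.

No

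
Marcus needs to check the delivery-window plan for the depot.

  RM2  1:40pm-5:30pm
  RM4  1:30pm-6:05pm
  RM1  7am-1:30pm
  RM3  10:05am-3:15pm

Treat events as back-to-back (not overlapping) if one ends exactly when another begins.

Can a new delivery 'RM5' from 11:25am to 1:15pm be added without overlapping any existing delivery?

RM1: starts 7am before RM5 ends 1:15pm, and ends 1:30pm after RM5 starts 11:25am → overlap.
RM3: starts 10:05am before RM5 ends 1:15pm, and ends 3:15pm after RM5 starts 11:25am → overlap.
RM4: starts 1:30pm at or after RM5 ends 1:15pm → clear.
RM2: starts 1:40pm at or after RM5 ends 1:15pm → clear.
RM5 overlaps RM1, RM3.

No — it overlaps RM1, RM3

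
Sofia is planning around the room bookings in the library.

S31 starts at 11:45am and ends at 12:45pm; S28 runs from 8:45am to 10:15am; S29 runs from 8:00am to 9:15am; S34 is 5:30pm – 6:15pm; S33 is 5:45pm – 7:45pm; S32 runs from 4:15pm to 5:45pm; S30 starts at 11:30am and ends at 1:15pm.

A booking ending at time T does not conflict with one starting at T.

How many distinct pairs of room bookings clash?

4

Sorted by start: S29, S28, S30, S31, S32, S34, S33.
S28 starts before S29 ends → S29 and S28 overlap.
S30 starts after S29 ends — done with S29.
S30 starts after S28 ends — done with S28.
S31 starts before S30 ends → S30 and S31 overlap.
S32 starts after S30 ends — done with S30.
S32 starts after S31 ends — done with S31.
S34 starts before S32 ends → S32 and S34 overlap.
S33 starts exactly when S32 ends (back-to-back, no overlap).
S33 starts before S34 ends → S34 and S33 overlap.
Overlapping pairs: S28 & S29, S30 & S31, S32 & S34, S33 & S34 — 4 in total.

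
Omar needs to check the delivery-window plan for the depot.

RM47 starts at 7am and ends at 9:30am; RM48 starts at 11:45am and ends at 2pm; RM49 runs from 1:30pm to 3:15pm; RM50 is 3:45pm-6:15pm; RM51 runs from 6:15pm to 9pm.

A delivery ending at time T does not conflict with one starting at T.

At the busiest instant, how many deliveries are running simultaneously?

Walk through starts and ends in time order (an end at T is processed before a start at T):
7am start RM47 → 1
9:30am end RM47 → 0
11:45am start RM48 → 1
1:30pm start RM49 → 2
2pm end RM48 → 1
3:15pm end RM49 → 0
3:45pm start RM50 → 1
6:15pm end RM50 → 0
6:15pm start RM51 → 1
9pm end RM51 → 0
Peak is 2, at 1:30pm (RM48, RM49).

2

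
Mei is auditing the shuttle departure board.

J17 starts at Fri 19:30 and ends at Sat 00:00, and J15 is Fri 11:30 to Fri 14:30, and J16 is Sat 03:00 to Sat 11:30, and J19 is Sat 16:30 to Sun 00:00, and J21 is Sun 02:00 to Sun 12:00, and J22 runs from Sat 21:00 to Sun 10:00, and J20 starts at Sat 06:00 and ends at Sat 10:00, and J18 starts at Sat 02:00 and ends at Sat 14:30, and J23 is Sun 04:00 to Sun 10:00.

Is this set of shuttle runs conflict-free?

No

Check each pair: they overlap iff neither finishes before the other starts.
Sorted by start: J15, J17, J18, J16, J20, J19, J22, J21, J23.
J17 starts after J15 ends, so nothing later overlaps J15 either.
J18 starts after J17 ends, so nothing later overlaps J17 either.
J16 starts before J18 ends → J18 and J16 overlap.
That's a conflict, so the schedule is not conflict-free.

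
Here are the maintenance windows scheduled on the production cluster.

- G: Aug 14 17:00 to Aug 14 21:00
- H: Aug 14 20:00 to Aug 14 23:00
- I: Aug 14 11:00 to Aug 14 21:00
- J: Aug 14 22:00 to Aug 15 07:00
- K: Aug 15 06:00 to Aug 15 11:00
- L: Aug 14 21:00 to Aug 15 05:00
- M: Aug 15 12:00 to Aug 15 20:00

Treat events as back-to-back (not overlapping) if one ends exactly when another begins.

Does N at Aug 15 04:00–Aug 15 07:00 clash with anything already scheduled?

Yes — it overlaps J, K, L

I: ends Aug 14 21:00 at or before N starts Aug 15 04:00 → clear.
G: ends Aug 14 21:00 at or before N starts Aug 15 04:00 → clear.
H: ends Aug 14 23:00 at or before N starts Aug 15 04:00 → clear.
L: starts Aug 14 21:00 before N ends Aug 15 07:00, and ends Aug 15 05:00 after N starts Aug 15 04:00 → overlap.
J: starts Aug 14 22:00 before N ends Aug 15 07:00, and ends Aug 15 07:00 after N starts Aug 15 04:00 → overlap.
K: starts Aug 15 06:00 before N ends Aug 15 07:00, and ends Aug 15 11:00 after N starts Aug 15 04:00 → overlap.
M: starts Aug 15 12:00 at or after N ends Aug 15 07:00 → clear.
N overlaps J, K, L.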